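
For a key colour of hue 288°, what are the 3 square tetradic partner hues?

18°, 108°, and 198°

A square tetradic scheme places four hues every 90°.
288 + 90 = 378 → 378 − 360 = 18°
288 + 180 = 468 → 468 − 360 = 108°
288 + 270 = 558 → 558 − 360 = 198°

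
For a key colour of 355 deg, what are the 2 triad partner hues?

A triad places three hues 120° apart.
355 + 120 = 475 → 475 − 360 = 115°
355 + 240 = 595 → 595 − 360 = 235°

115° and 235°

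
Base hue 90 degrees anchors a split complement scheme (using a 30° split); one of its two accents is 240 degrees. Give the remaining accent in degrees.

Split-complementary hues sit 30° either side of the complement.
Complement of the base 90°: 90 + 180 = 270°
The given accent 240° is 30° one side of 270°; the other accent sits 30° the other side: 270 + 30 = 300°

300°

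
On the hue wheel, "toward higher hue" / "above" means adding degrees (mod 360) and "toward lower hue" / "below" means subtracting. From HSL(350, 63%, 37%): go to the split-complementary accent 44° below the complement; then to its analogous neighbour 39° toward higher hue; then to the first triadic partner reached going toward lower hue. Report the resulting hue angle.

split-comp 44° ↓ +136°: 350 + 136 = 486 → 486 − 360 = 126°
analog 39° ↑ +39°: 126 + 39 = 165°
triadic ↓ −120°: 165 − 120 = 45°

45°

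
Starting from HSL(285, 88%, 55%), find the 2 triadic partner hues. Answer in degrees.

45° and 165°

A triad places three hues 120° apart.
285 + 120 = 405 → 405 − 360 = 45°
285 + 240 = 525 → 525 − 360 = 165°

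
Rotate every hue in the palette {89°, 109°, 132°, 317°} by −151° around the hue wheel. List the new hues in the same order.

89 − 151 = -62 → -62 + 360 = 298°
109 − 151 = -42 → -42 + 360 = 318°
132 − 151 = -19 → -19 + 360 = 341°
317 − 151 = 166°

298°, 318°, 341°, 166°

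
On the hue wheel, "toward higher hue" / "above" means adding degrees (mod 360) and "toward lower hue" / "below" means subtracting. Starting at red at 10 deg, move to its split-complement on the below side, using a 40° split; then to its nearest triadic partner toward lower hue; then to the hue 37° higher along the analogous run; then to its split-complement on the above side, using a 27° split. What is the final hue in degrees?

+140° (split-comp 40° ↓): 10 + 140 = 150°
−120° (triadic ↓): 150 − 120 = 30°
+37° (analog 37° ↑): 30 + 37 = 67°
+207° (split-comp 27° ↑): 67 + 207 = 274°

274°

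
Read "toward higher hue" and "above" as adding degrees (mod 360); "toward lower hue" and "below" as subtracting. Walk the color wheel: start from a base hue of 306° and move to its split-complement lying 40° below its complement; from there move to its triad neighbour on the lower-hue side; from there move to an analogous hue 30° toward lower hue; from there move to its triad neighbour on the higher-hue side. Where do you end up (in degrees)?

56°

306 + 140 = 446 → 446 − 360 = 86°   (split-comp 40° ↓)
86 − 120 = -34 → -34 + 360 = 326°   (triadic ↓)
326 − 30 = 296°   (analog 30° ↓)
296 + 120 = 416 → 416 − 360 = 56°   (triadic ↑)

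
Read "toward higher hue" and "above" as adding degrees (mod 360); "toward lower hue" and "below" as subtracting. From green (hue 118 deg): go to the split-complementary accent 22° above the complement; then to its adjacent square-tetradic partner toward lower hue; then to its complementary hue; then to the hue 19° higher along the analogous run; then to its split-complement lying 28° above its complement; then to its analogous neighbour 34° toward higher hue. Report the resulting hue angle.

118 + 202 = 320°   (split-comp 22° ↑)
320 − 90 = 230°   (square ↓)
230 + 180 = 410 → 410 − 360 = 50°   (complement)
50 + 19 = 69°   (analog 19° ↑)
69 + 208 = 277°   (split-comp 28° ↑)
277 + 34 = 311°   (analog 34° ↑)

311°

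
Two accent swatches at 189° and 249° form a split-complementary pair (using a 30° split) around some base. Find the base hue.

The accents sit 30° either side of the complement, so the complement is their short-arc midpoint on the wheel.
Short-arc midpoint of 189° and 249°: 219°.
Base is 180° from the complement: 219 − 180 = 39°

39°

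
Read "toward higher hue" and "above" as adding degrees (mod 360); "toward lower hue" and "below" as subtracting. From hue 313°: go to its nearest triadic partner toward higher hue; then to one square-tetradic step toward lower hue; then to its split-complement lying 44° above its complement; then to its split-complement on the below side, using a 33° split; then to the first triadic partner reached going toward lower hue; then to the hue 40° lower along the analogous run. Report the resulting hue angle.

194°

313 + 120 = 433 → 433 − 360 = 73°   (triadic ↑)
73 − 90 = -17 → -17 + 360 = 343°   (square ↓)
343 + 224 = 567 → 567 − 360 = 207°   (split-comp 44° ↑)
207 + 147 = 354°   (split-comp 33° ↓)
354 − 120 = 234°   (triadic ↓)
234 − 40 = 194°   (analog 40° ↓)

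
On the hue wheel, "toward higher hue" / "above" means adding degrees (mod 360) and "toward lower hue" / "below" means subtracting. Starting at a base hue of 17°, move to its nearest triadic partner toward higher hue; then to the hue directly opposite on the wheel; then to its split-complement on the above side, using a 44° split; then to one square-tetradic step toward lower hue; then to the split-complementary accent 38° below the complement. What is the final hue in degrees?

233°

+120° (triadic ↑): 17 + 120 = 137°
+180° (complement): 137 + 180 = 317°
+224° (split-comp 44° ↑): 317 + 224 = 541 → 541 − 360 = 181°
−90° (square ↓): 181 − 90 = 91°
+142° (split-comp 38° ↓): 91 + 142 = 233°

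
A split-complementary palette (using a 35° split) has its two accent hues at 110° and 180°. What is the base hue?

The accents sit 35° either side of the complement, so the complement is their short-arc midpoint on the wheel.
Short-arc midpoint of 110° and 180°: 145°.
Base is 180° from the complement: 145 − 180 = -35 → -35 + 360 = 325°

325°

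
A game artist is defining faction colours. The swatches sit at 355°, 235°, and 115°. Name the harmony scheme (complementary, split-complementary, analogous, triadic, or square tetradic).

Sort the hues: 115°, 235°, 355°.
Successive gaps around the wheel: 120°, 120°, 120°.
Three hues equally spaced 120° apart form a triad.

triadic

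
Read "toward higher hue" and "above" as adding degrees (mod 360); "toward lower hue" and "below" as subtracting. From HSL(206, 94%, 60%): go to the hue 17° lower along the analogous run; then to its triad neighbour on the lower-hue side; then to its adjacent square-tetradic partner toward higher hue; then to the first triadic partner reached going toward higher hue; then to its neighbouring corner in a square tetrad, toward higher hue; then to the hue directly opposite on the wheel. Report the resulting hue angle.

189°

206 − 17 = 189°   (analog 17° ↓)
189 − 120 = 69°   (triadic ↓)
69 + 90 = 159°   (square ↑)
159 + 120 = 279°   (triadic ↑)
279 + 90 = 369 → 369 − 360 = 9°   (square ↑)
9 + 180 = 189°   (complement)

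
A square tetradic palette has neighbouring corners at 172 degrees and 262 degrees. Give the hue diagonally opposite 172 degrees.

352°

A square tetradic scheme places four hues 90° apart; opposite corners are 180° apart.
172 + 180 = 352°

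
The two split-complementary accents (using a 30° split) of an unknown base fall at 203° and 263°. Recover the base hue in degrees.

The accents sit 30° either side of the complement, so the complement is their short-arc midpoint on the wheel.
Short-arc midpoint of 203° and 263°: 233°.
Base is 180° from the complement: 233 − 180 = 53°

53°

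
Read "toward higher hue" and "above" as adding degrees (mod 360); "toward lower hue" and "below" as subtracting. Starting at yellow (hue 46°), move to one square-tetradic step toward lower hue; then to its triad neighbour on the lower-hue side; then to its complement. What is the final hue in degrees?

16°

46 − 90 = -44 → -44 + 360 = 316°   (square ↓)
316 − 120 = 196°   (triadic ↓)
196 + 180 = 376 → 376 − 360 = 16°   (complement)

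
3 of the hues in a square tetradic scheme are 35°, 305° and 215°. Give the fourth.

125°

A square tetradic scheme places four hues every 90°.
The full set through 35° is {35°, 125°, 215°, 305°}.
Given {35°, 215°, 305°}, the missing hue is 125°.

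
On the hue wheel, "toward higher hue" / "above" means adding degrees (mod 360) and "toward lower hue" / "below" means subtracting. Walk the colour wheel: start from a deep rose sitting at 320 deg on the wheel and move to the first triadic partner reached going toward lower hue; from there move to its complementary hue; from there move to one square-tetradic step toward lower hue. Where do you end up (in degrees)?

290°

−120° (triadic ↓): 320 − 120 = 200°
+180° (complement): 200 + 180 = 380 → 380 − 360 = 20°
−90° (square ↓): 20 − 90 = -70 → -70 + 360 = 290°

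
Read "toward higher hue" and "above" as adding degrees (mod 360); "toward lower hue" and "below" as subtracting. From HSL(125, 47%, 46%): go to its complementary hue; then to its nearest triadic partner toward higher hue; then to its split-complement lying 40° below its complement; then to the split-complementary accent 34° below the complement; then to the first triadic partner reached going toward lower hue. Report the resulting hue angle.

231°

125 + 180 = 305°   (complement)
305 + 120 = 425 → 425 − 360 = 65°   (triadic ↑)
65 + 140 = 205°   (split-comp 40° ↓)
205 + 146 = 351°   (split-comp 34° ↓)
351 − 120 = 231°   (triadic ↓)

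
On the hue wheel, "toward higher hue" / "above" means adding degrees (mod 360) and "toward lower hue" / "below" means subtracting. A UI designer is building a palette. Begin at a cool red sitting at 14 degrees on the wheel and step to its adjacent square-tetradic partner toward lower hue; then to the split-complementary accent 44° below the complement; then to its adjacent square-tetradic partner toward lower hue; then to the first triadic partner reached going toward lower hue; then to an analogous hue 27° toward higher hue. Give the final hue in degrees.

237°

square ↓ −90°: 14 − 90 = -76 → -76 + 360 = 284°
split-comp 44° ↓ +136°: 284 + 136 = 420 → 420 − 360 = 60°
square ↓ −90°: 60 − 90 = -30 → -30 + 360 = 330°
triadic ↓ −120°: 330 − 120 = 210°
analog 27° ↑ +27°: 210 + 27 = 237°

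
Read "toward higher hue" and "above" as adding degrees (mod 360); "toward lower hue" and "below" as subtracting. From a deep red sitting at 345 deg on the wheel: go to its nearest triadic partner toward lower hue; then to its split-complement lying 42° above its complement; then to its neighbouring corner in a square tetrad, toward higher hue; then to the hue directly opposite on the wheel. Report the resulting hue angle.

345 − 120 = 225°   (triadic ↓)
225 + 222 = 447 → 447 − 360 = 87°   (split-comp 42° ↑)
87 + 90 = 177°   (square ↑)
177 + 180 = 357°   (complement)

357°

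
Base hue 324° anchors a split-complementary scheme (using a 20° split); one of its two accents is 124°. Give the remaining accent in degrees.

Split-complementary hues sit 20° either side of the complement.
Complement of the base 324°: 324 + 180 = 504 → 504 − 360 = 144°
The given accent 124° is 20° one side of 144°; the other accent sits 20° the other side: 144 + 20 = 164°

164°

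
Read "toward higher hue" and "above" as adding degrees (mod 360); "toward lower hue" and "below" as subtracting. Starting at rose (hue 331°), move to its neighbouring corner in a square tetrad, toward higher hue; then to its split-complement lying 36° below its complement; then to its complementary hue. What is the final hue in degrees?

25°

331 + 90 = 421 → 421 − 360 = 61°   (square ↑)
61 + 144 = 205°   (split-comp 36° ↓)
205 + 180 = 385 → 385 − 360 = 25°   (complement)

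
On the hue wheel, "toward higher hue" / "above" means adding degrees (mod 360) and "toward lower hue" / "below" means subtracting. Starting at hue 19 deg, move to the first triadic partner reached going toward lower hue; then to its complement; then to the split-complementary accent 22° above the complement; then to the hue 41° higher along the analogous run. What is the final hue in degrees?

triadic ↓ −120°: 19 − 120 = -101 → -101 + 360 = 259°
complement +180°: 259 + 180 = 439 → 439 − 360 = 79°
split-comp 22° ↑ +202°: 79 + 202 = 281°
analog 41° ↑ +41°: 281 + 41 = 322°

322°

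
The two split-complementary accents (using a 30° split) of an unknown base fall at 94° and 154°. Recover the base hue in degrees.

304°

The accents sit 30° either side of the complement, so the complement is their short-arc midpoint on the wheel.
Short-arc midpoint of 94° and 154°: 124°.
Base is 180° from the complement: 124 − 180 = -56 → -56 + 360 = 304°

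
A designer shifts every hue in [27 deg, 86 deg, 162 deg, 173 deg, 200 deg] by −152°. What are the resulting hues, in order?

235°, 294°, 10°, 21°, 48°

27 − 152 = -125 → -125 + 360 = 235°
86 − 152 = -66 → -66 + 360 = 294°
162 − 152 = 10°
173 − 152 = 21°
200 − 152 = 48°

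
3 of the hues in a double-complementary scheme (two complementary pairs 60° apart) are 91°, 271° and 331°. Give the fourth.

151°

A rectangular tetradic uses two complementary pairs 60° apart: offsets 0°, 60°, 180°, 240°.
Among {91°, 271°, 331°}, 91° and 271° are a 180° pair.
The remaining hue 331° needs its own complement: 331 + 180 = 511 → 511 − 360 = 151°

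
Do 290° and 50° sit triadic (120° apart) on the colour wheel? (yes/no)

yes

Angular distance: |290 − 50| = 240; shorter arc = 360 − 240 = 120°.
Triadic (120° apart) requires 120°.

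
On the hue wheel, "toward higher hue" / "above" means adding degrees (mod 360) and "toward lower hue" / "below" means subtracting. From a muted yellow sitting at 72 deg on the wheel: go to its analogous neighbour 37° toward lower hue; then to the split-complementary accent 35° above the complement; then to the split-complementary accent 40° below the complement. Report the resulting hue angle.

72 − 37 = 35°   (analog 37° ↓)
35 + 215 = 250°   (split-comp 35° ↑)
250 + 140 = 390 → 390 − 360 = 30°   (split-comp 40° ↓)

30°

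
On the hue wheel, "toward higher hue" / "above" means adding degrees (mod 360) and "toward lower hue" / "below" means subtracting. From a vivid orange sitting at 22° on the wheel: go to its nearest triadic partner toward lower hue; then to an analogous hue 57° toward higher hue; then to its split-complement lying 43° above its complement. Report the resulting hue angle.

−120° (triadic ↓): 22 − 120 = -98 → -98 + 360 = 262°
+57° (analog 57° ↑): 262 + 57 = 319°
+223° (split-comp 43° ↑): 319 + 223 = 542 → 542 − 360 = 182°

182°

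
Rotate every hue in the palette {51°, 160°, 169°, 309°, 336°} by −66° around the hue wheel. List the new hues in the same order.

345°, 94°, 103°, 243°, 270°

51 − 66 = -15 → -15 + 360 = 345°
160 − 66 = 94°
169 − 66 = 103°
309 − 66 = 243°
336 − 66 = 270°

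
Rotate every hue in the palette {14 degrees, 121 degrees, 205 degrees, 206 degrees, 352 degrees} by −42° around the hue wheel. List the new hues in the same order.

14 − 42 = -28 → -28 + 360 = 332°
121 − 42 = 79°
205 − 42 = 163°
206 − 42 = 164°
352 − 42 = 310°

332°, 79°, 163°, 164°, 310°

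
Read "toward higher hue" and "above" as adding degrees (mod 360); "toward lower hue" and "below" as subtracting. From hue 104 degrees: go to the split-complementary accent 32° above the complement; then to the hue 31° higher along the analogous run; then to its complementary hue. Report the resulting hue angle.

split-comp 32° ↑ +212°: 104 + 212 = 316°
analog 31° ↑ +31°: 316 + 31 = 347°
complement +180°: 347 + 180 = 527 → 527 − 360 = 167°

167°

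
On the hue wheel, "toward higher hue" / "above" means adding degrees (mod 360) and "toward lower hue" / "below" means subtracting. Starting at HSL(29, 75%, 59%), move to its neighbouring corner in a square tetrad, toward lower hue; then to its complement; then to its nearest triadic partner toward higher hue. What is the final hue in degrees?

239°

29 − 90 = -61 → -61 + 360 = 299°   (square ↓)
299 + 180 = 479 → 479 − 360 = 119°   (complement)
119 + 120 = 239°   (triadic ↑)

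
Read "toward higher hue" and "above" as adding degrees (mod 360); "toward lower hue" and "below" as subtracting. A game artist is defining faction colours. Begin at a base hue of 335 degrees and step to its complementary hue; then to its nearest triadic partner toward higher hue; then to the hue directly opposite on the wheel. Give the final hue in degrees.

95°

335 + 180 = 515 → 515 − 360 = 155°   (complement)
155 + 120 = 275°   (triadic ↑)
275 + 180 = 455 → 455 − 360 = 95°   (complement)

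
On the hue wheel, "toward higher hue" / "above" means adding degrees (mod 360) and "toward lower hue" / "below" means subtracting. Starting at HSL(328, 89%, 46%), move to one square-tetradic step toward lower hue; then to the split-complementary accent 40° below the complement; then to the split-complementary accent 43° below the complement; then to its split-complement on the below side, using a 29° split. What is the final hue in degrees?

306°

−90° (square ↓): 328 − 90 = 238°
+140° (split-comp 40° ↓): 238 + 140 = 378 → 378 − 360 = 18°
+137° (split-comp 43° ↓): 18 + 137 = 155°
+151° (split-comp 29° ↓): 155 + 151 = 306°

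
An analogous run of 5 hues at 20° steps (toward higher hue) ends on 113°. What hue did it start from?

4 steps of 20° (toward higher hue) give a net shift of +80°.
Start = end − shift: 113 − 80 = 33°

33°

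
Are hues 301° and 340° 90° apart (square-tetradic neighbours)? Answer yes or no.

Angular distance: |301 − 340| = 39 = 39°.
90° apart (square-tetradic neighbours) requires 90°.

no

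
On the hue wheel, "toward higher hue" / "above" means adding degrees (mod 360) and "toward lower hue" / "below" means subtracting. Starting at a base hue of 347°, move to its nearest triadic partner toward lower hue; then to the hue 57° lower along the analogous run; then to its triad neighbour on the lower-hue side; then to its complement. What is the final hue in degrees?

230°

triadic ↓ −120°: 347 − 120 = 227°
analog 57° ↓ −57°: 227 − 57 = 170°
triadic ↓ −120°: 170 − 120 = 50°
complement +180°: 50 + 180 = 230°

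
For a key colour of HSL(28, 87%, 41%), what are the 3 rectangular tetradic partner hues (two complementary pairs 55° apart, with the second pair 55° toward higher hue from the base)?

A rectangular tetradic uses two complementary pairs 55° apart: offsets 0°, 55°, 180°, 235°.
28 + 55 = 83°
28 + 180 = 208°
28 + 235 = 263°

83°, 208° and 263°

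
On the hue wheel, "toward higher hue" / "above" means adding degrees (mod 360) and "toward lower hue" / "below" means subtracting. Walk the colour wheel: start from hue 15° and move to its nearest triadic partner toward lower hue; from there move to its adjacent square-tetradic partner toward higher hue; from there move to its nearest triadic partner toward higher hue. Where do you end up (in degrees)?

triadic ↓ −120°: 15 − 120 = -105 → -105 + 360 = 255°
square ↑ +90°: 255 + 90 = 345°
triadic ↑ +120°: 345 + 120 = 465 → 465 − 360 = 105°

105°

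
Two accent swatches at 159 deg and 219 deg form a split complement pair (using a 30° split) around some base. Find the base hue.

The accents sit 30° either side of the complement, so the complement is their short-arc midpoint on the wheel.
Short-arc midpoint of 159° and 219°: 189°.
Base is 180° from the complement: 189 − 180 = 9°

9°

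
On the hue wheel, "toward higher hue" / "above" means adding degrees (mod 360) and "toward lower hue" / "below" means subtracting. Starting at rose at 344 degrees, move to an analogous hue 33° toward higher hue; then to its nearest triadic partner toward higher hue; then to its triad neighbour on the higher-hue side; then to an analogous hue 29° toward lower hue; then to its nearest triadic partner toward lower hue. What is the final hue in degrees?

108°

analog 33° ↑ +33°: 344 + 33 = 377 → 377 − 360 = 17°
triadic ↑ +120°: 17 + 120 = 137°
triadic ↑ +120°: 137 + 120 = 257°
analog 29° ↓ −29°: 257 − 29 = 228°
triadic ↓ −120°: 228 − 120 = 108°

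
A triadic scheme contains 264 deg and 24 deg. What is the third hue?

144°

A triad spaces three hues 120° apart.
The full set is {24°, 144°, 264°}.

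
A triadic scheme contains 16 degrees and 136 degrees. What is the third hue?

256°

A triad spaces three hues 120° apart.
The full set is {16°, 136°, 256°}.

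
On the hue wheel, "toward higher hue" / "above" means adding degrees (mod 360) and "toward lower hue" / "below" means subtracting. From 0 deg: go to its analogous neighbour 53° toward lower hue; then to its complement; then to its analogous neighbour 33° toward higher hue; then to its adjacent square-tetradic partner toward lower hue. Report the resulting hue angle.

analog 53° ↓ −53°: 0 − 53 = -53 → -53 + 360 = 307°
complement +180°: 307 + 180 = 487 → 487 − 360 = 127°
analog 33° ↑ +33°: 127 + 33 = 160°
square ↓ −90°: 160 − 90 = 70°

70°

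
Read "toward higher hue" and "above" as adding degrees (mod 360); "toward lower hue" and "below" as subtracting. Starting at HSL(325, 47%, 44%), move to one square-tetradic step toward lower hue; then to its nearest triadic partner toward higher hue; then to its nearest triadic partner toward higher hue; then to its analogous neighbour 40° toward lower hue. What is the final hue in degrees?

75°

−90° (square ↓): 325 − 90 = 235°
+120° (triadic ↑): 235 + 120 = 355°
+120° (triadic ↑): 355 + 120 = 475 → 475 − 360 = 115°
−40° (analog 40° ↓): 115 − 40 = 75°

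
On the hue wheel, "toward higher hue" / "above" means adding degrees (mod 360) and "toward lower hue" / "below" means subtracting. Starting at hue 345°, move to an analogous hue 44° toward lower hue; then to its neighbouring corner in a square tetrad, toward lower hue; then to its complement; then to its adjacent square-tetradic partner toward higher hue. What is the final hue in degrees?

345 − 44 = 301°   (analog 44° ↓)
301 − 90 = 211°   (square ↓)
211 + 180 = 391 → 391 − 360 = 31°   (complement)
31 + 90 = 121°   (square ↑)

121°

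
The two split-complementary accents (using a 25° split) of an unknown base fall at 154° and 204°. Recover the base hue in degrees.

359°

The accents sit 25° either side of the complement, so the complement is their short-arc midpoint on the wheel.
Short-arc midpoint of 154° and 204°: 179°.
Base is 180° from the complement: 179 − 180 = -1 → -1 + 360 = 359°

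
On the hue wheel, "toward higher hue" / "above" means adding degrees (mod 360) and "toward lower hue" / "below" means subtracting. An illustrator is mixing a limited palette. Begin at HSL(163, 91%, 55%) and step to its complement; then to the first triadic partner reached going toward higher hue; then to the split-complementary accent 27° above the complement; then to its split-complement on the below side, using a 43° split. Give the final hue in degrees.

87°

163 + 180 = 343°   (complement)
343 + 120 = 463 → 463 − 360 = 103°   (triadic ↑)
103 + 207 = 310°   (split-comp 27° ↑)
310 + 137 = 447 → 447 − 360 = 87°   (split-comp 43° ↓)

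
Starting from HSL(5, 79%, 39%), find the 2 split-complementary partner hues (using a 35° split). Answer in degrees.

Split-complementary hues sit 35° either side of the complement.
Complement of 5°: 5 + 180 = 185°
185 − 35 = 150°
185 + 35 = 220°

150° and 220°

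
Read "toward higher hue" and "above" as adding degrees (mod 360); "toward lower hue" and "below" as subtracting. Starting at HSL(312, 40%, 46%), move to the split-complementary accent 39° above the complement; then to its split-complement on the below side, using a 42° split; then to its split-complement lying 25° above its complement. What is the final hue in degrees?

split-comp 39° ↑ +219°: 312 + 219 = 531 → 531 − 360 = 171°
split-comp 42° ↓ +138°: 171 + 138 = 309°
split-comp 25° ↑ +205°: 309 + 205 = 514 → 514 − 360 = 154°

154°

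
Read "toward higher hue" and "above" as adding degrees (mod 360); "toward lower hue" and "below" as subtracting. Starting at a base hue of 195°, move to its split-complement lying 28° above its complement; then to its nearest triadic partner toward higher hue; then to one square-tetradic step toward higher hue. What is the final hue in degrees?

253°

195 + 208 = 403 → 403 − 360 = 43°   (split-comp 28° ↑)
43 + 120 = 163°   (triadic ↑)
163 + 90 = 253°   (square ↑)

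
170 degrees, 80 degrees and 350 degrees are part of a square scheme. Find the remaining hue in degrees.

A square tetradic scheme places four hues every 90°.
The full set through 80° is {80°, 170°, 260°, 350°}.
Given {80°, 170°, 350°}, the missing hue is 260°.

260°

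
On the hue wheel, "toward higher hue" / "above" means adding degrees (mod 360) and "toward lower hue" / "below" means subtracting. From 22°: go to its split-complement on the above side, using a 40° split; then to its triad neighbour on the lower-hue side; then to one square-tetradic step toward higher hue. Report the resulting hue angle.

212°

22 + 220 = 242°   (split-comp 40° ↑)
242 − 120 = 122°   (triadic ↓)
122 + 90 = 212°   (square ↑)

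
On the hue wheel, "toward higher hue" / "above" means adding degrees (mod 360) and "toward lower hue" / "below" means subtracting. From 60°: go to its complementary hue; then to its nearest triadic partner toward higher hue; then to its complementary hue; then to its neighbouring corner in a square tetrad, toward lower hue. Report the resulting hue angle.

complement +180°: 60 + 180 = 240°
triadic ↑ +120°: 240 + 120 = 360 → 360 − 360 = 0°
complement +180°: 0 + 180 = 180°
square ↓ −90°: 180 − 90 = 90°

90°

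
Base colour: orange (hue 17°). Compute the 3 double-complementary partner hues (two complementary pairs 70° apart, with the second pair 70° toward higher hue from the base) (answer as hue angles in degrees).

A rectangular tetradic uses two complementary pairs 70° apart: offsets 0°, 70°, 180°, 250°.
17 + 70 = 87°
17 + 180 = 197°
17 + 250 = 267°

87°, 197° and 267°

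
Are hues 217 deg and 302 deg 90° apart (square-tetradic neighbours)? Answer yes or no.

no

Angular distance: |217 − 302| = 85 = 85°.
90° apart (square-tetradic neighbours) requires 90°.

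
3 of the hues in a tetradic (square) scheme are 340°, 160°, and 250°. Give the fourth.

A square tetradic scheme places four hues every 90°.
The full set through 160° is {70°, 160°, 250°, 340°}.
Given {160°, 250°, 340°}, the missing hue is 70°.

70°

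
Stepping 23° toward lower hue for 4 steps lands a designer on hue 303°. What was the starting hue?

35°

4 steps of 23° (toward lower hue) give a net shift of −92°.
Start = end − shift: 303 + 92 = 395 → 395 − 360 = 35°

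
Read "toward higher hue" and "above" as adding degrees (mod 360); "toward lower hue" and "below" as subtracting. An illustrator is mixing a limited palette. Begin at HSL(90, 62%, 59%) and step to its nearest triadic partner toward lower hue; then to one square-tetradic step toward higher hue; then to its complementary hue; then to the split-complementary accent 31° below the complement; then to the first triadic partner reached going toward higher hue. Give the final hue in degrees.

149°

triadic ↓ −120°: 90 − 120 = -30 → -30 + 360 = 330°
square ↑ +90°: 330 + 90 = 420 → 420 − 360 = 60°
complement +180°: 60 + 180 = 240°
split-comp 31° ↓ +149°: 240 + 149 = 389 → 389 − 360 = 29°
triadic ↑ +120°: 29 + 120 = 149°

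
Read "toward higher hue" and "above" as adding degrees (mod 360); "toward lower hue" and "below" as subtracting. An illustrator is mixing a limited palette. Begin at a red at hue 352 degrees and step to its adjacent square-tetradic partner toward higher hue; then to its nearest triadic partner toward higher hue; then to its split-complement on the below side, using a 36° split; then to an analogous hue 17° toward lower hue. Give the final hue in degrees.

352 + 90 = 442 → 442 − 360 = 82°   (square ↑)
82 + 120 = 202°   (triadic ↑)
202 + 144 = 346°   (split-comp 36° ↓)
346 − 17 = 329°   (analog 17° ↓)

329°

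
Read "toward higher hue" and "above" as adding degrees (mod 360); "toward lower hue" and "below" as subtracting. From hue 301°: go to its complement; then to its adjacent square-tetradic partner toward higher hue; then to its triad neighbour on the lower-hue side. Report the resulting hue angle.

complement +180°: 301 + 180 = 481 → 481 − 360 = 121°
square ↑ +90°: 121 + 90 = 211°
triadic ↓ −120°: 211 − 120 = 91°

91°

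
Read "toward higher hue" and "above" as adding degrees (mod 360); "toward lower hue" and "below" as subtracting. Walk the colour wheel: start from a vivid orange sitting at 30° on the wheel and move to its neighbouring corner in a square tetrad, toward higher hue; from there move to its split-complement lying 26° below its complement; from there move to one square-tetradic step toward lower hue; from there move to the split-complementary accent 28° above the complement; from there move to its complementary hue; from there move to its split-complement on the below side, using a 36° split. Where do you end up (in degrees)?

356°

+90° (square ↑): 30 + 90 = 120°
+154° (split-comp 26° ↓): 120 + 154 = 274°
−90° (square ↓): 274 − 90 = 184°
+208° (split-comp 28° ↑): 184 + 208 = 392 → 392 − 360 = 32°
+180° (complement): 32 + 180 = 212°
+144° (split-comp 36° ↓): 212 + 144 = 356°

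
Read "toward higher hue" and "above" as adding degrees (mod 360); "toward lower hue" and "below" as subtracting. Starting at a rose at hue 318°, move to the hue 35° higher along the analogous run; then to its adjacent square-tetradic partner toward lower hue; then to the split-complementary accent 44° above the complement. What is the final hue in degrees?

127°

318 + 35 = 353°   (analog 35° ↑)
353 − 90 = 263°   (square ↓)
263 + 224 = 487 → 487 − 360 = 127°   (split-comp 44° ↑)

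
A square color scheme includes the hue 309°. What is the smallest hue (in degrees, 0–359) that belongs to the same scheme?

39°

A square tetradic scheme places four hues every 90°.
The full set through 309° is {39°, 129°, 219°, 309°}.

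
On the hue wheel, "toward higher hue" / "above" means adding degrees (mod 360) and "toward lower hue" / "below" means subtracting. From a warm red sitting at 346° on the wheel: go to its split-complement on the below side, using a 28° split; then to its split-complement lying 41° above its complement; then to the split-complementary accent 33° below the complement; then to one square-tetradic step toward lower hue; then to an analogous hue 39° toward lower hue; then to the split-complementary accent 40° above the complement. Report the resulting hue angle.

+152° (split-comp 28° ↓): 346 + 152 = 498 → 498 − 360 = 138°
+221° (split-comp 41° ↑): 138 + 221 = 359°
+147° (split-comp 33° ↓): 359 + 147 = 506 → 506 − 360 = 146°
−90° (square ↓): 146 − 90 = 56°
−39° (analog 39° ↓): 56 − 39 = 17°
+220° (split-comp 40° ↑): 17 + 220 = 237°

237°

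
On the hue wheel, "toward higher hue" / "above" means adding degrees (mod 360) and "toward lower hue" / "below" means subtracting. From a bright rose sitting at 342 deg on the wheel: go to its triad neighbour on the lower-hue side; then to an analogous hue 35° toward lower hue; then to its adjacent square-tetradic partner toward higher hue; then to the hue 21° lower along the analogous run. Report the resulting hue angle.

256°

342 − 120 = 222°   (triadic ↓)
222 − 35 = 187°   (analog 35° ↓)
187 + 90 = 277°   (square ↑)
277 − 21 = 256°   (analog 21° ↓)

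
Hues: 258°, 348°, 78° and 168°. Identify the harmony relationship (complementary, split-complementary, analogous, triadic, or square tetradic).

square tetradic

Sort the hues: 78°, 168°, 258°, 348°.
Successive gaps around the wheel: 90°, 90°, 90°, 90°.
Four hues every 90° form a square tetradic scheme.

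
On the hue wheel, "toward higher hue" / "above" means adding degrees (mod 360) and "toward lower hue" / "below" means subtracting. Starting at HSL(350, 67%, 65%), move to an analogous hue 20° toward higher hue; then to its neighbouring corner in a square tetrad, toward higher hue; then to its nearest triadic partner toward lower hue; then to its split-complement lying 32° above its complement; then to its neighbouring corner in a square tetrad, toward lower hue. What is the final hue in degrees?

+20° (analog 20° ↑): 350 + 20 = 370 → 370 − 360 = 10°
+90° (square ↑): 10 + 90 = 100°
−120° (triadic ↓): 100 − 120 = -20 → -20 + 360 = 340°
+212° (split-comp 32° ↑): 340 + 212 = 552 → 552 − 360 = 192°
−90° (square ↓): 192 − 90 = 102°

102°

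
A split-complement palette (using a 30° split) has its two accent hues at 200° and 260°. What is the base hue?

The accents sit 30° either side of the complement, so the complement is their short-arc midpoint on the wheel.
Short-arc midpoint of 200° and 260°: 230°.
Base is 180° from the complement: 230 − 180 = 50°

50°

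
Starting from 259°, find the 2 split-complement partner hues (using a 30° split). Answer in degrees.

Complement of 259°: 259 + 180 = 439 → 439 − 360 = 79°
79 − 30 = 49°
79 + 30 = 109°

49° and 109°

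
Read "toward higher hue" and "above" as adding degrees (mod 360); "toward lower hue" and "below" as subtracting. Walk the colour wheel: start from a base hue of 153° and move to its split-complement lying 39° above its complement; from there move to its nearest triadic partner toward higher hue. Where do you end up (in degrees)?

132°

153 + 219 = 372 → 372 − 360 = 12°   (split-comp 39° ↑)
12 + 120 = 132°   (triadic ↑)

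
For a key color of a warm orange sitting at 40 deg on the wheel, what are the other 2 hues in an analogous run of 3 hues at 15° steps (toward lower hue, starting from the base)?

Analogous hues sit every 15° along the wheel.
40 − 15 = 25°
40 − 30 = 10°

25° and 10°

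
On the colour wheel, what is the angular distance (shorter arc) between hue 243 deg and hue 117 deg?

126°

|243 − 117| = 126.
126 ≤ 180, so the shorter arc is 126°.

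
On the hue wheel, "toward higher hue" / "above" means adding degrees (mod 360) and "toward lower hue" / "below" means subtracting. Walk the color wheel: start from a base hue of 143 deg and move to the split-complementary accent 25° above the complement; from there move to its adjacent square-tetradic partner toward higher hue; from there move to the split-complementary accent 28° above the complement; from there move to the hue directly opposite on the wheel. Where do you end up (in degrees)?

143 + 205 = 348°   (split-comp 25° ↑)
348 + 90 = 438 → 438 − 360 = 78°   (square ↑)
78 + 208 = 286°   (split-comp 28° ↑)
286 + 180 = 466 → 466 − 360 = 106°   (complement)

106°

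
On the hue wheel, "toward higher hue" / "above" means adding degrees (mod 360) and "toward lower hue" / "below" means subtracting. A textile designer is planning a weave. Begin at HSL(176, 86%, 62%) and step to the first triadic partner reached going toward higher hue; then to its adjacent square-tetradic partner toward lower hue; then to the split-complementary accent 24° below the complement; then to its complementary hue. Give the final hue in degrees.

182°

+120° (triadic ↑): 176 + 120 = 296°
−90° (square ↓): 296 − 90 = 206°
+156° (split-comp 24° ↓): 206 + 156 = 362 → 362 − 360 = 2°
+180° (complement): 2 + 180 = 182°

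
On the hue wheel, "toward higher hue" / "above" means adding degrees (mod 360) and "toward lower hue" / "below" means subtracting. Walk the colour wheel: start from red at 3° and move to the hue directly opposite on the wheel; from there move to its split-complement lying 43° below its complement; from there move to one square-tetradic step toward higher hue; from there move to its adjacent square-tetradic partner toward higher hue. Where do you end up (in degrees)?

+180° (complement): 3 + 180 = 183°
+137° (split-comp 43° ↓): 183 + 137 = 320°
+90° (square ↑): 320 + 90 = 410 → 410 − 360 = 50°
+90° (square ↑): 50 + 90 = 140°

140°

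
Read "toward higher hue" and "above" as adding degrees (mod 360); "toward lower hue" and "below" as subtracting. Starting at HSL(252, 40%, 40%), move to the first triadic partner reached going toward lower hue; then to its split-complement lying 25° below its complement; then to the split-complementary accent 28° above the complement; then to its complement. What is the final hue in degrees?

315°

252 − 120 = 132°   (triadic ↓)
132 + 155 = 287°   (split-comp 25° ↓)
287 + 208 = 495 → 495 − 360 = 135°   (split-comp 28° ↑)
135 + 180 = 315°   (complement)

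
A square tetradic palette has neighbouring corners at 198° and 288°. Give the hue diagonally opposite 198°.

18°

A square tetradic scheme places four hues 90° apart; opposite corners are 180° apart.
198 + 180 = 378 → 378 − 360 = 18°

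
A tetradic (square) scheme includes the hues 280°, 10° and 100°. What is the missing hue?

A square tetradic scheme places four hues every 90°.
The full set through 10° is {10°, 100°, 190°, 280°}.
Given {10°, 100°, 280°}, the missing hue is 190°.

190°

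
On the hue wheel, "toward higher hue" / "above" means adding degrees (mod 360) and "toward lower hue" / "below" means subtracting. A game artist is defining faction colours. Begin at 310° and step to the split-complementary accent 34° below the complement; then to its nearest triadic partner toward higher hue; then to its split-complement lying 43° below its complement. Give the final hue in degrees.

310 + 146 = 456 → 456 − 360 = 96°   (split-comp 34° ↓)
96 + 120 = 216°   (triadic ↑)
216 + 137 = 353°   (split-comp 43° ↓)

353°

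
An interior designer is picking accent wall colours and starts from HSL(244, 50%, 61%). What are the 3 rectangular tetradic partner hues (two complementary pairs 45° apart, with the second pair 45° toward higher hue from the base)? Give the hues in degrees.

A rectangular tetradic uses two complementary pairs 45° apart: offsets 0°, 45°, 180°, 225°.
244 + 45 = 289°
244 + 180 = 424 → 424 − 360 = 64°
244 + 225 = 469 → 469 − 360 = 109°

289°, 64°, 109°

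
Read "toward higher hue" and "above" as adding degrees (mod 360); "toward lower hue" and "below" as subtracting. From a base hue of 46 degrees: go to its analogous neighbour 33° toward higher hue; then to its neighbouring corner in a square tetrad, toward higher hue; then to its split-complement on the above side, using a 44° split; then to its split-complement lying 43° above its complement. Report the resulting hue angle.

256°

analog 33° ↑ +33°: 46 + 33 = 79°
square ↑ +90°: 79 + 90 = 169°
split-comp 44° ↑ +224°: 169 + 224 = 393 → 393 − 360 = 33°
split-comp 43° ↑ +223°: 33 + 223 = 256°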